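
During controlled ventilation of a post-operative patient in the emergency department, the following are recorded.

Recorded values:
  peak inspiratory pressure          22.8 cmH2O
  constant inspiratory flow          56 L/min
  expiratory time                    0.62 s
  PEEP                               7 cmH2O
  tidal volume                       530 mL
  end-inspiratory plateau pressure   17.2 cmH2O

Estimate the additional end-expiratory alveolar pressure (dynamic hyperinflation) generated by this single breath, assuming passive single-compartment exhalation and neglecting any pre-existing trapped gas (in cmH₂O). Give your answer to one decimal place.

Flow: 56 L/min ÷ 60 = 0.9333 L/s.
R = (PIP − Pplat)/V̇ = (22.8 − 17.2) / 0.9333 = 5.6/0.9333 = 6.0 cmH2O·s/L.
C = Vt/(Pplat − PEEP) = 530.0 / (17.2 − 7) = 530.0/10.2 = 51.961 mL/cmH2O.
τ = R × C = 6.0 × 0.05196 L/cmH2O = 0.3118 s.
Fraction remaining = e^(−Te/τ) = e^(−0.62/0.3118) = 0.1369; trapped volume = 530.0 × 0.1369 = 72.557 mL.
Additional alveolar pressure from trapping ≈ V_trapped / C = 72.557 / 51.961 = 1.396 cmH2O.

1.4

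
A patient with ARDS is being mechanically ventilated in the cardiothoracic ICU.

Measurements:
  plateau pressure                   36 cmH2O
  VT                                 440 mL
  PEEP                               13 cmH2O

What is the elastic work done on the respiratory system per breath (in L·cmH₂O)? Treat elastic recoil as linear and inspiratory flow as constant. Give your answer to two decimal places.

5.06

Elastic work ≈ ½ × (Pplat − PEEP) × Vt = 0.5 × (36 − 13) × 0.440 L = 0.5 × 23.0 × 0.440 = 5.06 L·cmH2O.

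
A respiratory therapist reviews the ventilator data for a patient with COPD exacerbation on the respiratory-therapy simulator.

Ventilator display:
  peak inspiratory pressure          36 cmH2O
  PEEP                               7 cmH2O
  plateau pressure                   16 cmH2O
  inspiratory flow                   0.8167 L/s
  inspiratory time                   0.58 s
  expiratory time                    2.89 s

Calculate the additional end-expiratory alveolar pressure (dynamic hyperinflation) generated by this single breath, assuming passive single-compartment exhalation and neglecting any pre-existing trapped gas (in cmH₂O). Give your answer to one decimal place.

Vt = flow × Ti = 0.8167 L/s × 0.58 s × 1000 mL/L = 473.69 mL.
R = (PIP − Pplat)/V̇ = (36 − 16) / 0.8167 = 20.0/0.8167 = 24.489 cmH2O·s/L.
C = Vt/(Pplat − PEEP) = 473.69 / (16 − 7) = 473.69/9.0 = 52.632 mL/cmH2O.
τ = R × C = 24.489 × 0.05263 L/cmH2O = 1.289 s.
Fraction remaining = e^(−Te/τ) = e^(−2.89/1.289) = 0.1062; trapped volume = 473.69 × 0.1062 = 50.306 mL.
Additional alveolar pressure from trapping ≈ V_trapped / C = 50.306 / 52.632 = 0.9558 cmH2O.

1.0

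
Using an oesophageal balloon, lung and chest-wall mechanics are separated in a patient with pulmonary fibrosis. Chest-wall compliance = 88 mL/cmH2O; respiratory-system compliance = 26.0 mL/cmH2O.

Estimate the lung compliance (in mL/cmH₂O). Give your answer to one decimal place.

1/CL = 1/Crs − 1/Ccw.
1/CL = 1/26.0 − 1/88 = 0.0271.
CL = 36.9 mL/cmH2O.

36.9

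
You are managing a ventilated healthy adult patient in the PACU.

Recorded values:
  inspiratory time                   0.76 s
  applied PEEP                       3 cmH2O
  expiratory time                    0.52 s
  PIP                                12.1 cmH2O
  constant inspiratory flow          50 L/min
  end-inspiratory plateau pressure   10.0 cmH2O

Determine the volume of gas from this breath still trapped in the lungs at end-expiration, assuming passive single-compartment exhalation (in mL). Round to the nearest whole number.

Flow: 50 L/min ÷ 60 = 0.8333 L/s.
Vt = flow × Ti = 0.8333 L/s × 0.76 s × 1000 mL/L = 633.31 mL.
R = (PIP − Pplat)/V̇ = (12.1 − 10.0) / 0.8333 = 2.1/0.8333 = 2.52 cmH2O·s/L.
C = Vt/(Pplat − PEEP) = 633.31 / (10.0 − 3) = 633.31/7.0 = 90.473 mL/cmH2O.
τ = R × C = 2.52 × 0.09047 L/cmH2O = 0.228 s.
Fraction remaining = e^(−Te/τ) = e^(−0.52/0.228) = 0.1022.
Trapped volume = 633.31 × 0.1022 = 64.724 mL.

65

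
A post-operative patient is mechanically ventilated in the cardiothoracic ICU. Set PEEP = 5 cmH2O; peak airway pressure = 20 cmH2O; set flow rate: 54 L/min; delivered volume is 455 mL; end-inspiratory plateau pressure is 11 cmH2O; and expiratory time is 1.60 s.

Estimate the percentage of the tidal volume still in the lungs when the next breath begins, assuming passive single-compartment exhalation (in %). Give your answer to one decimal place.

12.1

Flow: 54 L/min ÷ 60 = 0.9 L/s.
R = (PIP − Pplat)/V̇ = (20 − 11) / 0.9 = 9.0/0.9 = 10.0 cmH2O·s/L.
C = Vt/(Pplat − PEEP) = 455.0 / (11 − 5) = 455.0/6.0 = 75.833 mL/cmH2O.
τ = R × C = 10.0 × 0.07583 L/cmH2O = 0.7583 s.
Fraction remaining at end-expiration = e^(−Te/τ) = e^(−1.60/0.7583) = 0.1212 → 12.12%.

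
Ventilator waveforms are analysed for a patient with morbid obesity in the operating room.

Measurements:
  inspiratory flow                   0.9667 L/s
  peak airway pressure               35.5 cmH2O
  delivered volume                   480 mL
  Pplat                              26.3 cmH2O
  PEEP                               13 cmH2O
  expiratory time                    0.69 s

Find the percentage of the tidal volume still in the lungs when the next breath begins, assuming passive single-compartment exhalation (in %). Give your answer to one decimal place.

13.4

R = (PIP − Pplat)/V̇ = (35.5 − 26.3) / 0.9667 = 9.2/0.9667 = 9.517 cmH2O·s/L.
C = Vt/(Pplat − PEEP) = 480.0 / (26.3 − 13) = 480.0/13.3 = 36.09 mL/cmH2O.
τ = R × C = 9.517 × 0.03609 L/cmH2O = 0.3435 s.
Fraction remaining at end-expiration = e^(−Te/τ) = e^(−0.69/0.3435) = 0.1342 → 13.42%.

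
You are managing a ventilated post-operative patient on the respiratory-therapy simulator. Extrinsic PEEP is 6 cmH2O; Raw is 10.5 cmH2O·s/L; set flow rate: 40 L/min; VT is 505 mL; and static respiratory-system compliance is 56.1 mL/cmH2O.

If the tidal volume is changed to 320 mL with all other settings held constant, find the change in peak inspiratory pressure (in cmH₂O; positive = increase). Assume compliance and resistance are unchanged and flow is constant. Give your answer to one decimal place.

PIP = Vt/C + R·V̇ + PEEP (constant-flow equation of motion).
Only the elastic term changes: ΔPIP = ΔVt / C = (320 − 505) / 56.1 = -3.298 cmH2O.

-3.3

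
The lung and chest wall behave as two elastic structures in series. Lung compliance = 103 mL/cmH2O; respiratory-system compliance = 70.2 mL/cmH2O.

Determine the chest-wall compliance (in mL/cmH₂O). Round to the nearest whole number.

220

1/Ccw = 1/Crs − 1/CL.
1/Ccw = 1/70.2 − 1/103 = 0.004536.
Ccw = 220.46 mL/cmH2O.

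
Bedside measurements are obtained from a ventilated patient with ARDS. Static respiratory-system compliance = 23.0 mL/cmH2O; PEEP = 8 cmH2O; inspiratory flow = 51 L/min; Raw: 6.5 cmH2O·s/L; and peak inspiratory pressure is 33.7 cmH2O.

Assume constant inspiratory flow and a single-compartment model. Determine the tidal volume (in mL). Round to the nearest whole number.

Flow: 51 L/min ÷ 60 = 0.85 L/s.
Equation of motion (constant flow): PIP = Vt/C + R·V̇ + PEEP.
Vt/C = PIP − R·V̇ − PEEP = 33.7 − 5.525 − 8 = 20.175 cmH2O.
Vt = C × 20.175 = 23.0 × 20.175 = 464.03 mL.

464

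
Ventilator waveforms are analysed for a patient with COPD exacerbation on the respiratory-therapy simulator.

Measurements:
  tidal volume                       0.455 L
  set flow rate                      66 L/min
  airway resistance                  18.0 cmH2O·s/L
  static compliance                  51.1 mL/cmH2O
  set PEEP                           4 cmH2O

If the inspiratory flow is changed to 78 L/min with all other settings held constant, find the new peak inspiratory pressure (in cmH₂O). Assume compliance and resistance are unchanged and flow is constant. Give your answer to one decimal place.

36.3

Flow: 66 L/min ÷ 60 = 1.1 L/s.
New flow: 78 L/min ÷ 60 = 1.3 L/s.
PIP = Vt/C + R·V̇ + PEEP (constant-flow equation of motion).
Only the resistive term changes: ΔPIP = R × ΔV̇ = 18.0 × (1.3 − 1.1) = 18.0 × 0.2 = 3.6 cmH2O.
Original PIP = 455/51.1 + 18.0×1.1 + 4 = 32.704 cmH2O; new PIP = 32.704 + (3.6) = 36.304 cmH2O.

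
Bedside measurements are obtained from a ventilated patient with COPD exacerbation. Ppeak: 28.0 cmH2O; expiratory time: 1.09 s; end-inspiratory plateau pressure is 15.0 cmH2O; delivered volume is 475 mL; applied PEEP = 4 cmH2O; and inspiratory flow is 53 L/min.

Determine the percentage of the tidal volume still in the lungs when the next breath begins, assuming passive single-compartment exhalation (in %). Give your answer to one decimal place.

18.0

Flow: 53 L/min ÷ 60 = 0.8833 L/s.
R = (PIP − Pplat)/V̇ = (28.0 − 15.0) / 0.8833 = 13.0/0.8833 = 14.718 cmH2O·s/L.
C = Vt/(Pplat − PEEP) = 475.0 / (15.0 − 4) = 475.0/11.0 = 43.182 mL/cmH2O.
τ = R × C = 14.718 × 0.04318 L/cmH2O = 0.6355 s.
Fraction remaining at end-expiration = e^(−Te/τ) = e^(−1.09/0.6355) = 0.1799 → 17.99%.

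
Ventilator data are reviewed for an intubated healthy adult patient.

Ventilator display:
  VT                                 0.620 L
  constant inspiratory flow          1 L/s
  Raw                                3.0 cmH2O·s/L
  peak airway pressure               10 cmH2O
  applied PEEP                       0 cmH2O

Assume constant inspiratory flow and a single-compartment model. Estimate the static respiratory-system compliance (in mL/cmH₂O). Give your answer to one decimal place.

Equation of motion (constant flow): PIP = Vt/C + R·V̇ + PEEP.
Vt/C = PIP − R·V̇ − PEEP = 10 − 3.0×1 − 0 = 10 − 3.0 − 0 = 7.0 cmH2O.
C = Vt / 7.0 = 620 / 7.0 = 88.571 mL/cmH2O.

88.6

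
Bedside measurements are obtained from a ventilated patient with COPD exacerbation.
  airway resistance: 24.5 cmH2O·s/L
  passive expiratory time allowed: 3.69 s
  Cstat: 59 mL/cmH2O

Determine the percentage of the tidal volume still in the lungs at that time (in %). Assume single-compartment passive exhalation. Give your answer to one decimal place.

7.8

τ = R × C = 24.5 × 59 mL/cmH2O = 24.5 × 0.059 L/cmH2O = 1.446 s.
Passive exhalation: V(t)/V₀ = e^(−t/τ) = e^(−3.69/1.446) = 0.07794.
Fraction remaining = 0.07794 → 7.794%.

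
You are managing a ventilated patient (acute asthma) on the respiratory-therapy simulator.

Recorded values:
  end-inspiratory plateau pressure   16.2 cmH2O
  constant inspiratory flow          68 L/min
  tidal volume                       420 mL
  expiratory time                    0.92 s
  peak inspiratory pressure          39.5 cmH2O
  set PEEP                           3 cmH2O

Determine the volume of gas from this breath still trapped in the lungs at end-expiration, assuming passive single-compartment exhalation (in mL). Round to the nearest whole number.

103

Flow: 68 L/min ÷ 60 = 1.1333 L/s.
R = (PIP − Pplat)/V̇ = (39.5 − 16.2) / 1.1333 = 23.3/1.1333 = 20.559 cmH2O·s/L.
C = Vt/(Pplat − PEEP) = 420.0 / (16.2 − 3) = 420.0/13.2 = 31.818 mL/cmH2O.
τ = R × C = 20.559 × 0.03182 L/cmH2O = 0.6542 s.
Fraction remaining = e^(−Te/τ) = e^(−0.92/0.6542) = 0.245.
Trapped volume = 420.0 × 0.245 = 102.9 mL.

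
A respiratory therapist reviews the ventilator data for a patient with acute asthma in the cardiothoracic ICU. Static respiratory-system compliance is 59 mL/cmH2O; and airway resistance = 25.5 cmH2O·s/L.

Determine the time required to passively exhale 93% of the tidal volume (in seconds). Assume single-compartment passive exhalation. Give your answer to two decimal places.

4.00

τ = R × C = 25.5 × 59 mL/cmH2O = 25.5 × 0.059 L/cmH2O = 1.505 s.
Exhaled fraction f = 1 − e^(−t/τ) → t = −τ·ln(1 − f) = −1.505·ln(0.07) = 4.002 s.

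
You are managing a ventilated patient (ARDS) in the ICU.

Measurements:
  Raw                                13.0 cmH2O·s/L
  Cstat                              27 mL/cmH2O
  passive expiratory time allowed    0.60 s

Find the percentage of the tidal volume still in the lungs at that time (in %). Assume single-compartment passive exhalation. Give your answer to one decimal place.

18.1

τ = R × C = 13.0 × 27 mL/cmH2O = 13.0 × 0.027 L/cmH2O = 0.351 s.
Passive exhalation: V(t)/V₀ = e^(−t/τ) = e^(−0.60/0.351) = 0.181.
Fraction remaining = 0.181 → 18.1%.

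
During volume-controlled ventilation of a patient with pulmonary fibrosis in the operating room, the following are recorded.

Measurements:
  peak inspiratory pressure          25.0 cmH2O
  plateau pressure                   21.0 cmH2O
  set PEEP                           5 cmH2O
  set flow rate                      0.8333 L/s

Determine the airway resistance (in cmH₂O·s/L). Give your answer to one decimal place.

Raw = (PIP − Pplat) / flow = (25.0 − 21.0) / 0.8333 = 4.0 / 0.8333 = 4.8 cmH2O·s/L.

4.8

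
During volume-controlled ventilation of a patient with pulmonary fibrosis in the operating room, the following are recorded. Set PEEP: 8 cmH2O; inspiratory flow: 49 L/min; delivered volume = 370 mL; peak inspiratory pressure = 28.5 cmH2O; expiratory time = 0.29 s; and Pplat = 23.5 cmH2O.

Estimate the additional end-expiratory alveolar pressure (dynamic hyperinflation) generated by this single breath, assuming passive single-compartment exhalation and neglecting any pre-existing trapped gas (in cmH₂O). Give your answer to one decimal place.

2.1

Flow: 49 L/min ÷ 60 = 0.8167 L/s.
R = (PIP − Pplat)/V̇ = (28.5 − 23.5) / 0.8167 = 5.0/0.8167 = 6.122 cmH2O·s/L.
C = Vt/(Pplat − PEEP) = 370.0 / (23.5 − 8) = 370.0/15.5 = 23.871 mL/cmH2O.
τ = R × C = 6.122 × 0.02387 L/cmH2O = 0.1461 s.
Fraction remaining = e^(−Te/τ) = e^(−0.29/0.1461) = 0.1374; trapped volume = 370.0 × 0.1374 = 50.838 mL.
Additional alveolar pressure from trapping ≈ V_trapped / C = 50.838 / 23.871 = 2.13 cmH2O.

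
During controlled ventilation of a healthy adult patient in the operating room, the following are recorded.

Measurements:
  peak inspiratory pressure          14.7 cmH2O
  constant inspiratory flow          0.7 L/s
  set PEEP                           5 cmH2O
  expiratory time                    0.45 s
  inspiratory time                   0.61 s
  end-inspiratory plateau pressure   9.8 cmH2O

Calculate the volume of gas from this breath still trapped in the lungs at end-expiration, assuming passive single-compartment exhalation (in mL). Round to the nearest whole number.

207

Vt = flow × Ti = 0.7 L/s × 0.61 s × 1000 mL/L = 427.0 mL.
R = (PIP − Pplat)/V̇ = (14.7 − 9.8) / 0.7 = 4.9/0.7 = 7.0 cmH2O·s/L.
C = Vt/(Pplat − PEEP) = 427.0 / (9.8 − 5) = 427.0/4.8 = 88.958 mL/cmH2O.
τ = R × C = 7.0 × 0.08896 L/cmH2O = 0.6227 s.
Fraction remaining = e^(−Te/τ) = e^(−0.45/0.6227) = 0.4855.
Trapped volume = 427.0 × 0.4855 = 207.31 mL.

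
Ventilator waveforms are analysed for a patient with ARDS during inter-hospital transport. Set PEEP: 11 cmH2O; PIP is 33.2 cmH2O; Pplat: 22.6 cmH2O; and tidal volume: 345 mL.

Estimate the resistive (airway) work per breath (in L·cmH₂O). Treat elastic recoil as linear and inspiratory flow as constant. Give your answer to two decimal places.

3.66

With constant inspiratory flow the resistive pressure is constant at PIP − Pplat = 33.2 − 22.6 = 10.6 cmH2O, so resistive work = 10.6 × 0.345 = 3.657 L·cmH2O.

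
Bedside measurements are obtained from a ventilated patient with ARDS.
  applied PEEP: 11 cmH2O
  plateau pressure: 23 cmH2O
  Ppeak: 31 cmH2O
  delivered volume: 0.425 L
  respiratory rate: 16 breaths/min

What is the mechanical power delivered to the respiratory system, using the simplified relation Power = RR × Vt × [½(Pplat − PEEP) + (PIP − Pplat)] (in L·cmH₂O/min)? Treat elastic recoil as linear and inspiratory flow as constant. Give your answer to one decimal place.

95.2

Per-breath work = Vt × [½(Pplat−PEEP) + (PIP−Pplat)] = 0.425 × [0.5×12.0 + 8.0] = 0.425 × 14.0 = 5.95 L·cmH2O.
Power = 16 × 5.95 = 95.2 L·cmH2O/min.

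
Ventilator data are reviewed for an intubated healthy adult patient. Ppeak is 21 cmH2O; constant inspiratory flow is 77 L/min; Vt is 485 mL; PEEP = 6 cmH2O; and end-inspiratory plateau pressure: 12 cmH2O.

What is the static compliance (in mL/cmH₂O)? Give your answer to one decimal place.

Cstat = Vt / (Pplat − PEEP) = 485 / (12 − 6) = 485 / 6.0 = 80.833 mL/cmH2O.

80.8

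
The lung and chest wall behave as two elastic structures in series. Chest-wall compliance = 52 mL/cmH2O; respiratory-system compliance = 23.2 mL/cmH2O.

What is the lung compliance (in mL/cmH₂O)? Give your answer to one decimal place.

41.9

1/CL = 1/Crs − 1/Ccw.
1/CL = 1/23.2 − 1/52 = 0.02387.
CL = 41.894 mL/cmH2O.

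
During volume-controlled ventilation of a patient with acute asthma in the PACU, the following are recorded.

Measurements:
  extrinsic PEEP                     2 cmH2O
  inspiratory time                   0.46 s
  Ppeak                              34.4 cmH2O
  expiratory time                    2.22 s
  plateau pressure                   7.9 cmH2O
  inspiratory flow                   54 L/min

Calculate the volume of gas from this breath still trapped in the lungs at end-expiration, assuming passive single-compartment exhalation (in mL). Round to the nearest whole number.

Flow: 54 L/min ÷ 60 = 0.9 L/s.
Vt = flow × Ti = 0.9 L/s × 0.46 s × 1000 mL/L = 414.0 mL.
R = (PIP − Pplat)/V̇ = (34.4 − 7.9) / 0.9 = 26.5/0.9 = 29.444 cmH2O·s/L.
C = Vt/(Pplat − PEEP) = 414.0 / (7.9 − 2) = 414.0/5.9 = 70.169 mL/cmH2O.
τ = R × C = 29.444 × 0.07017 L/cmH2O = 2.066 s.
Fraction remaining = e^(−Te/τ) = e^(−2.22/2.066) = 0.3415.
Trapped volume = 414.0 × 0.3415 = 141.38 mL.

141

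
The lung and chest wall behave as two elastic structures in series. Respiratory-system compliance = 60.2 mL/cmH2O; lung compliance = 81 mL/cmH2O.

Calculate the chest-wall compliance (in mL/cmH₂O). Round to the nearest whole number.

1/Ccw = 1/Crs − 1/CL.
1/Ccw = 1/60.2 − 1/81 = 0.004266.
Ccw = 234.41 mL/cmH2O.

234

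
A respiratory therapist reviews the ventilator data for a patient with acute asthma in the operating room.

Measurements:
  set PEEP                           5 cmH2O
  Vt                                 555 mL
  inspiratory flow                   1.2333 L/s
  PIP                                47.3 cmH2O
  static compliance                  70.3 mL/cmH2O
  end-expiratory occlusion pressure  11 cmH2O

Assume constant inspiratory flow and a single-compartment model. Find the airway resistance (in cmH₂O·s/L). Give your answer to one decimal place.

23.0

Total PEEP = 11 cmH2O (set 5 + intrinsic 6); this is the baseline alveolar pressure.
Equation of motion (constant flow): PIP = Vt/C + R·V̇ + PEEP.
R·V̇ = PIP − Vt/C − PEEP = 47.3 − 555/70.3 − 11 = 47.3 − 7.895 − 11 = 28.405 cmH2O.
R = 28.405 / 1.2333 = 23.032 cmH2O·s/L.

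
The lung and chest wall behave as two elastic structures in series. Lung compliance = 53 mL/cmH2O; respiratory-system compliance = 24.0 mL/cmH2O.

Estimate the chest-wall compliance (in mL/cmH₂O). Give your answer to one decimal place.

43.9

1/Ccw = 1/Crs − 1/CL.
1/Ccw = 1/24.0 − 1/53 = 0.0228.
Ccw = 43.86 mL/cmH2O.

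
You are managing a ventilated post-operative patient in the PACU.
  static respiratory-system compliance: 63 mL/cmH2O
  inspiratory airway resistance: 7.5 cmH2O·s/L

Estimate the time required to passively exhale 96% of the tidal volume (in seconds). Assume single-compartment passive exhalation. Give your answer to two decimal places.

τ = R × C = 7.5 × 63 mL/cmH2O = 7.5 × 0.063 L/cmH2O = 0.4725 s.
Exhaled fraction f = 1 − e^(−t/τ) → t = −τ·ln(1 − f) = −0.4725·ln(0.04) = 1.521 s.

1.52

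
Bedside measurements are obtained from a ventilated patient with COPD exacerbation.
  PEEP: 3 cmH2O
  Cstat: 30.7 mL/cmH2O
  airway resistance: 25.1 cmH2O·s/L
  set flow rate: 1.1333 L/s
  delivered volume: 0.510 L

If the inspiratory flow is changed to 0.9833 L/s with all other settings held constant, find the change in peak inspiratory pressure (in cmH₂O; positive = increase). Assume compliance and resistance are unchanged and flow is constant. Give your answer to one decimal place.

PIP = Vt/C + R·V̇ + PEEP (constant-flow equation of motion).
Only the resistive term changes: ΔPIP = R × ΔV̇ = 25.1 × (0.9833 − 1.1333) = 25.1 × -0.15 = -3.765 cmH2O.

-3.8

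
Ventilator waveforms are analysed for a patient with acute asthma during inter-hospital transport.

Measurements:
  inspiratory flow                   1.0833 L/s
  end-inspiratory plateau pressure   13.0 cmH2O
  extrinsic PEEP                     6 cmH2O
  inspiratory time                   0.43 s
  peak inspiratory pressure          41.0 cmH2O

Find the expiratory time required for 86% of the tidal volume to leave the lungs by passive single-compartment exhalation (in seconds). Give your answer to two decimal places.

3.38

Vt = flow × Ti = 1.0833 L/s × 0.43 s × 1000 mL/L = 465.82 mL.
R = (PIP − Pplat)/V̇ = (41.0 − 13.0) / 1.0833 = 28.0/1.0833 = 25.847 cmH2O·s/L.
C = Vt/(Pplat − PEEP) = 465.82 / (13.0 − 6) = 465.82/7.0 = 66.546 mL/cmH2O.
τ = R × C = 25.847 × 0.06655 L/cmH2O = 1.72 s.
t = −τ·ln(1 − 0.86) = −1.72·ln(0.14) = 3.382 s.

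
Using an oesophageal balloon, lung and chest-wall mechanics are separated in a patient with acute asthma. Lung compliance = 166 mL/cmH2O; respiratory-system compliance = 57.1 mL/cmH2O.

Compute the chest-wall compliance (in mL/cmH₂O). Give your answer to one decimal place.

87.0

1/Ccw = 1/Crs − 1/CL.
1/Ccw = 1/57.1 − 1/166 = 0.01149.
Ccw = 87.032 mL/cmH2O.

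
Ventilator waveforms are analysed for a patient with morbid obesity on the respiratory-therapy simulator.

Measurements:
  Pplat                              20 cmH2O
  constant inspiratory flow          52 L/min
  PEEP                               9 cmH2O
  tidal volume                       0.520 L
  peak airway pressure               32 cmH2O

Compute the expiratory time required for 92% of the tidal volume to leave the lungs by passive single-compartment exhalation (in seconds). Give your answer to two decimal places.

Flow: 52 L/min ÷ 60 = 0.8667 L/s.
R = (PIP − Pplat)/V̇ = (32 − 20) / 0.8667 = 12.0/0.8667 = 13.846 cmH2O·s/L.
C = Vt/(Pplat − PEEP) = 520.0 / (20 − 9) = 520.0/11.0 = 47.273 mL/cmH2O.
τ = R × C = 13.846 × 0.04727 L/cmH2O = 0.6545 s.
t = −τ·ln(1 − 0.92) = −0.6545·ln(0.08) = 1.653 s.

1.65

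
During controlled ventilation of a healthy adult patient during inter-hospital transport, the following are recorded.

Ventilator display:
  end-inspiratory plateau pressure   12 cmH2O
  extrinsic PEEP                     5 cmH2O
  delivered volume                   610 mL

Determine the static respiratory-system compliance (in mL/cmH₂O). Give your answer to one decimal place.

87.1

Cstat = Vt / (Pplat − PEEP) = 610 / (12 − 5) = 610 / 7.0 = 87.143 mL/cmH2O.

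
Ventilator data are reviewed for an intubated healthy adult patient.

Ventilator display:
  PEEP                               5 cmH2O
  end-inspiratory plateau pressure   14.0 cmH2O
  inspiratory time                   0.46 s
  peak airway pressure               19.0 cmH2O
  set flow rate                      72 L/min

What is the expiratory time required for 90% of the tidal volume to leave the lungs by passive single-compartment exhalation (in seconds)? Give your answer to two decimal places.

Flow: 72 L/min ÷ 60 = 1.2 L/s.
Vt = flow × Ti = 1.2 L/s × 0.46 s × 1000 mL/L = 552.0 mL.
R = (PIP − Pplat)/V̇ = (19.0 − 14.0) / 1.2 = 5.0/1.2 = 4.167 cmH2O·s/L.
C = Vt/(Pplat − PEEP) = 552.0 / (14.0 − 5) = 552.0/9.0 = 61.333 mL/cmH2O.
τ = R × C = 4.167 × 0.06133 L/cmH2O = 0.2556 s.
t = −τ·ln(1 − 0.90) = −0.2556·ln(0.1) = 0.5885 s.

0.59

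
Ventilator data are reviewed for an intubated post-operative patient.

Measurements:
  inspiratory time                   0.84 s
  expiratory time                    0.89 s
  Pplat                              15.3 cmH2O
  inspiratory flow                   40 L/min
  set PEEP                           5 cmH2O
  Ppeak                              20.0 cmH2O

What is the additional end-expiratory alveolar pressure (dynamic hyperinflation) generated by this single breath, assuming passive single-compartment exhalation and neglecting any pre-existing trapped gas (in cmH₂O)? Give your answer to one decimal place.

1.0

Flow: 40 L/min ÷ 60 = 0.6667 L/s.
Vt = flow × Ti = 0.6667 L/s × 0.84 s × 1000 mL/L = 560.03 mL.
R = (PIP − Pplat)/V̇ = (20.0 − 15.3) / 0.6667 = 4.7/0.6667 = 7.05 cmH2O·s/L.
C = Vt/(Pplat − PEEP) = 560.03 / (15.3 − 5) = 560.03/10.3 = 54.372 mL/cmH2O.
τ = R × C = 7.05 × 0.05437 L/cmH2O = 0.3833 s.
Fraction remaining = e^(−Te/τ) = e^(−0.89/0.3833) = 0.09808; trapped volume = 560.03 × 0.09808 = 54.928 mL.
Additional alveolar pressure from trapping ≈ V_trapped / C = 54.928 / 54.372 = 1.01 cmH2O.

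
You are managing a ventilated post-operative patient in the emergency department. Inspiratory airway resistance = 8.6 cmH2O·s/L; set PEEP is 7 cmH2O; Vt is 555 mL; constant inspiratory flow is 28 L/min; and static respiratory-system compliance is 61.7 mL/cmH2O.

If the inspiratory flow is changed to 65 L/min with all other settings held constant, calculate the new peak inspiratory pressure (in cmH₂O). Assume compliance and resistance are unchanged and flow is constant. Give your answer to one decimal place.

Flow: 28 L/min ÷ 60 = 0.4667 L/s.
New flow: 65 L/min ÷ 60 = 1.0833 L/s.
PIP = Vt/C + R·V̇ + PEEP (constant-flow equation of motion).
Only the resistive term changes: ΔPIP = R × ΔV̇ = 8.6 × (1.0833 − 0.4667) = 8.6 × 0.6166 = 5.303 cmH2O.
Original PIP = 555/61.7 + 8.6×0.4667 + 7 = 20.009 cmH2O; new PIP = 20.009 + (5.303) = 25.312 cmH2O.

25.3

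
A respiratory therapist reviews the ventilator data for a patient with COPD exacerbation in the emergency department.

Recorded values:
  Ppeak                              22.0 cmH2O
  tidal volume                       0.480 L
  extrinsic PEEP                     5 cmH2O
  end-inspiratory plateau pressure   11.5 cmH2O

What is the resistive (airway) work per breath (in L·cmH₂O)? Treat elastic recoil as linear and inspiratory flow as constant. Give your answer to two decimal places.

5.04

With constant inspiratory flow the resistive pressure is constant at PIP − Pplat = 22.0 − 11.5 = 10.5 cmH2O, so resistive work = 10.5 × 0.480 = 5.04 L·cmH2O.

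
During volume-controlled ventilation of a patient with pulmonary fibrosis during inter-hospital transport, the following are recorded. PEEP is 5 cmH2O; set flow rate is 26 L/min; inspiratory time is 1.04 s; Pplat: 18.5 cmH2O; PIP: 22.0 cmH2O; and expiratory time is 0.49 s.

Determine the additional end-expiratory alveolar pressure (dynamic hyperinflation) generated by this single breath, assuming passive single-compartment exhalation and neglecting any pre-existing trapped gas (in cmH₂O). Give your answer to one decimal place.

Flow: 26 L/min ÷ 60 = 0.4333 L/s.
Vt = flow × Ti = 0.4333 L/s × 1.04 s × 1000 mL/L = 450.63 mL.
R = (PIP − Pplat)/V̇ = (22.0 − 18.5) / 0.4333 = 3.5/0.4333 = 8.078 cmH2O·s/L.
C = Vt/(Pplat − PEEP) = 450.63 / (18.5 − 5) = 450.63/13.5 = 33.38 mL/cmH2O.
τ = R × C = 8.078 × 0.03338 L/cmH2O = 0.2696 s.
Fraction remaining = e^(−Te/τ) = e^(−0.49/0.2696) = 0.1624; trapped volume = 450.63 × 0.1624 = 73.182 mL.
Additional alveolar pressure from trapping ≈ V_trapped / C = 73.182 / 33.38 = 2.192 cmH2O.

2.2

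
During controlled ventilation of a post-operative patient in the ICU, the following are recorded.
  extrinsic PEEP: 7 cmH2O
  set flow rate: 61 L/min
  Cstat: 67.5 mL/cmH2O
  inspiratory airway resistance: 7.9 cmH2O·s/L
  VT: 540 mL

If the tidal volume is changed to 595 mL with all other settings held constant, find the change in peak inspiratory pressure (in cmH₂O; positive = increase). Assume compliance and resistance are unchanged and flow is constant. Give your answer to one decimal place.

0.8

PIP = Vt/C + R·V̇ + PEEP (constant-flow equation of motion).
Only the elastic term changes: ΔPIP = ΔVt / C = (595 − 540) / 67.5 = 0.8148 cmH2O.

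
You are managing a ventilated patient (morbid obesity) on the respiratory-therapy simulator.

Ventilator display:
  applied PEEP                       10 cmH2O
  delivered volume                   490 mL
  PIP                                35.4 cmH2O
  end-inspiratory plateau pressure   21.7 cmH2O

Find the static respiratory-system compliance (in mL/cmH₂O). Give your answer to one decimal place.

Cstat = Vt / (Pplat − PEEP) = 490 / (21.7 − 10) = 490 / 11.7 = 41.88 mL/cmH2O.

41.9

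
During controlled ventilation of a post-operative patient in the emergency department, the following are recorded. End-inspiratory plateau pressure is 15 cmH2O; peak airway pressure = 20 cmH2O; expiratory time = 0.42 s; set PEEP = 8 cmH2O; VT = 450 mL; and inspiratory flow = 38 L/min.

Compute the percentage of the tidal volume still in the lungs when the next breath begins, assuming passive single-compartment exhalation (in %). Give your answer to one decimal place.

43.7

Flow: 38 L/min ÷ 60 = 0.6333 L/s.
R = (PIP − Pplat)/V̇ = (20 − 15) / 0.6333 = 5.0/0.6333 = 7.895 cmH2O·s/L.
C = Vt/(Pplat − PEEP) = 450.0 / (15 − 8) = 450.0/7.0 = 64.286 mL/cmH2O.
τ = R × C = 7.895 × 0.06429 L/cmH2O = 0.5076 s.
Fraction remaining at end-expiration = e^(−Te/τ) = e^(−0.42/0.5076) = 0.4372 → 43.72%.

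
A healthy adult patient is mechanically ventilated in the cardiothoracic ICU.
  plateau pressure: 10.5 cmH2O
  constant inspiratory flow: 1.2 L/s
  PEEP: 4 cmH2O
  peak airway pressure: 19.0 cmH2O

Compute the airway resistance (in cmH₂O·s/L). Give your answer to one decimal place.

Raw = (PIP − Pplat) / flow = (19.0 − 10.5) / 1.2 = 8.5 / 1.2 = 7.083 cmH2O·s/L.

7.1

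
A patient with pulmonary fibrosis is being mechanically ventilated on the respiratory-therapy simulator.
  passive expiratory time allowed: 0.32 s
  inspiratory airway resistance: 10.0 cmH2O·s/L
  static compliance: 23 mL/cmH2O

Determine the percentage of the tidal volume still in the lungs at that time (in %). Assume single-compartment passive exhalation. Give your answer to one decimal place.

τ = R × C = 10.0 × 23 mL/cmH2O = 10.0 × 0.023 L/cmH2O = 0.23 s.
Passive exhalation: V(t)/V₀ = e^(−t/τ) = e^(−0.32/0.23) = 0.2488.
Fraction remaining = 0.2488 → 24.88%.

24.9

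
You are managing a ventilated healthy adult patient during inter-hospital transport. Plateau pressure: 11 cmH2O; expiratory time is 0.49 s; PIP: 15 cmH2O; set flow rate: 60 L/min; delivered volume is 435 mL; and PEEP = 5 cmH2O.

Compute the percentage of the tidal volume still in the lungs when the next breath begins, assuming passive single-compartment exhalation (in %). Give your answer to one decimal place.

Flow: 60 L/min ÷ 60 = 1 L/s.
R = (PIP − Pplat)/V̇ = (15 − 11) / 1 = 4.0/1 = 4.0 cmH2O·s/L.
C = Vt/(Pplat − PEEP) = 435.0 / (11 − 5) = 435.0/6.0 = 72.5 mL/cmH2O.
τ = R × C = 4.0 × 0.0725 L/cmH2O = 0.29 s.
Fraction remaining at end-expiration = e^(−Te/τ) = e^(−0.49/0.29) = 0.1846 → 18.46%.

18.5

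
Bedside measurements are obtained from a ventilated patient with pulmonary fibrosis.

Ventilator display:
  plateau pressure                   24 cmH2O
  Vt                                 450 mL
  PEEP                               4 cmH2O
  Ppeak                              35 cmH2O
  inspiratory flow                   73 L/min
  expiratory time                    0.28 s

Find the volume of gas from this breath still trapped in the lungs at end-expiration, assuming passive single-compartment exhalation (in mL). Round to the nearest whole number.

114

Flow: 73 L/min ÷ 60 = 1.2167 L/s.
R = (PIP − Pplat)/V̇ = (35 − 24) / 1.2167 = 11.0/1.2167 = 9.041 cmH2O·s/L.
C = Vt/(Pplat − PEEP) = 450.0 / (24 − 4) = 450.0/20.0 = 22.5 mL/cmH2O.
τ = R × C = 9.041 × 0.0225 L/cmH2O = 0.2034 s.
Fraction remaining = e^(−Te/τ) = e^(−0.28/0.2034) = 0.2524.
Trapped volume = 450.0 × 0.2524 = 113.58 mL.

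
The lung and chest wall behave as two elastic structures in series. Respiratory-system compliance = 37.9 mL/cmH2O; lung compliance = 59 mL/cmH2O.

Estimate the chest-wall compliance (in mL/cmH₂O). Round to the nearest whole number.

106

1/Ccw = 1/Crs − 1/CL.
1/Ccw = 1/37.9 − 1/59 = 0.009436.
Ccw = 105.98 mL/cmH2O.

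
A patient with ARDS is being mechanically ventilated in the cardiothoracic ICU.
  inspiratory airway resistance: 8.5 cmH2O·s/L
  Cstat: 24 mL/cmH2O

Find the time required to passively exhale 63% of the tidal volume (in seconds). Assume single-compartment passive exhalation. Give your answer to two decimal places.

τ = R × C = 8.5 × 24 mL/cmH2O = 8.5 × 0.024 L/cmH2O = 0.204 s.
Exhaled fraction f = 1 − e^(−t/τ) → t = −τ·ln(1 − f) = −0.204·ln(0.37) = 0.2028 s.

0.20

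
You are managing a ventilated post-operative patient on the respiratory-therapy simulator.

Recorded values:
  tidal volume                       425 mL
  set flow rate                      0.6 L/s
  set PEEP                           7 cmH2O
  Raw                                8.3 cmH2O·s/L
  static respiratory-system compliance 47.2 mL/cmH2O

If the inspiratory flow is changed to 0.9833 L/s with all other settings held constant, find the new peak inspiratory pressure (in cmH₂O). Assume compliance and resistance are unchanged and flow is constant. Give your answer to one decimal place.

PIP = Vt/C + R·V̇ + PEEP (constant-flow equation of motion).
Only the resistive term changes: ΔPIP = R × ΔV̇ = 8.3 × (0.9833 − 0.6) = 8.3 × 0.3833 = 3.181 cmH2O.
Original PIP = 425/47.2 + 8.3×0.6 + 7 = 20.984 cmH2O; new PIP = 20.984 + (3.181) = 24.165 cmH2O.

24.2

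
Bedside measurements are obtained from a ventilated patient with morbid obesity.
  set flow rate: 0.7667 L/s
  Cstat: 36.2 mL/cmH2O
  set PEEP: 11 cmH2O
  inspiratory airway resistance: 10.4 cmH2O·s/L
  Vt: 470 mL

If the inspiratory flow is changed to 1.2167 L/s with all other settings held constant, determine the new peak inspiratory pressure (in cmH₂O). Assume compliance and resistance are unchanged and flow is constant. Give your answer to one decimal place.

36.6

PIP = Vt/C + R·V̇ + PEEP (constant-flow equation of motion).
Only the resistive term changes: ΔPIP = R × ΔV̇ = 10.4 × (1.2167 − 0.7667) = 10.4 × 0.45 = 4.68 cmH2O.
Original PIP = 470/36.2 + 10.4×0.7667 + 11 = 31.957 cmH2O; new PIP = 31.957 + (4.68) = 36.637 cmH2O.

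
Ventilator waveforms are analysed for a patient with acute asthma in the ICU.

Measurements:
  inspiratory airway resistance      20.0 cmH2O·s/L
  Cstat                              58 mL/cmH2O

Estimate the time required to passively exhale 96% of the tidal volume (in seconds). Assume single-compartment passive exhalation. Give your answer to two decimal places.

τ = R × C = 20.0 × 58 mL/cmH2O = 20.0 × 0.058 L/cmH2O = 1.16 s.
Exhaled fraction f = 1 − e^(−t/τ) → t = −τ·ln(1 − f) = −1.16·ln(0.04) = 3.734 s.

3.73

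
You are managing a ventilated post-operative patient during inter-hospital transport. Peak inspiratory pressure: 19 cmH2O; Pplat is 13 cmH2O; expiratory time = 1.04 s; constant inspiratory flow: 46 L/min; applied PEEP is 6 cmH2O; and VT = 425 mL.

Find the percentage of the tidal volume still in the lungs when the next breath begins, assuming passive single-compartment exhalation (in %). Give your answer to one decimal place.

Flow: 46 L/min ÷ 60 = 0.7667 L/s.
R = (PIP − Pplat)/V̇ = (19 − 13) / 0.7667 = 6.0/0.7667 = 7.826 cmH2O·s/L.
C = Vt/(Pplat − PEEP) = 425.0 / (13 − 6) = 425.0/7.0 = 60.714 mL/cmH2O.
τ = R × C = 7.826 × 0.06071 L/cmH2O = 0.4751 s.
Fraction remaining at end-expiration = e^(−Te/τ) = e^(−1.04/0.4751) = 0.112 → 11.2%.

11.2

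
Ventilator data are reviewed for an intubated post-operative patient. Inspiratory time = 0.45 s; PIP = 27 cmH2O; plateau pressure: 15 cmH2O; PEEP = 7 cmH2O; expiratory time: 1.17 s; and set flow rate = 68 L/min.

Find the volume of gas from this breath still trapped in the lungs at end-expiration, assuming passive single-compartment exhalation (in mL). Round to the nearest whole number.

Flow: 68 L/min ÷ 60 = 1.1333 L/s.
Vt = flow × Ti = 1.1333 L/s × 0.45 s × 1000 mL/L = 509.99 mL.
R = (PIP − Pplat)/V̇ = (27 − 15) / 1.1333 = 12.0/1.1333 = 10.589 cmH2O·s/L.
C = Vt/(Pplat − PEEP) = 509.99 / (15 − 7) = 509.99/8.0 = 63.749 mL/cmH2O.
τ = R × C = 10.589 × 0.06375 L/cmH2O = 0.675 s.
Fraction remaining = e^(−Te/τ) = e^(−1.17/0.675) = 0.1767.
Trapped volume = 509.99 × 0.1767 = 90.115 mL.

90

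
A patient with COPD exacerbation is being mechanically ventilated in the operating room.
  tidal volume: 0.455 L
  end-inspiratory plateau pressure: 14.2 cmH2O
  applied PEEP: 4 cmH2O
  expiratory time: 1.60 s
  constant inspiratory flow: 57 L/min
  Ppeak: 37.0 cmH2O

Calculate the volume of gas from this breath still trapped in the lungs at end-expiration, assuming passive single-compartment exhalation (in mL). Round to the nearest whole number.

102

Flow: 57 L/min ÷ 60 = 0.95 L/s.
R = (PIP − Pplat)/V̇ = (37.0 − 14.2) / 0.95 = 22.8/0.95 = 24.0 cmH2O·s/L.
C = Vt/(Pplat − PEEP) = 455.0 / (14.2 − 4) = 455.0/10.2 = 44.608 mL/cmH2O.
τ = R × C = 24.0 × 0.04461 L/cmH2O = 1.071 s.
Fraction remaining = e^(−Te/τ) = e^(−1.60/1.071) = 0.2245.
Trapped volume = 455.0 × 0.2245 = 102.15 mL.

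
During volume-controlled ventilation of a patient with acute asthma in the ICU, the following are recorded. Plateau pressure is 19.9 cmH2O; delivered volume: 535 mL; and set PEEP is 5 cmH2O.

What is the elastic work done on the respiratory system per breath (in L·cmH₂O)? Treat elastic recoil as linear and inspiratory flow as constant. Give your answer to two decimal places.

Elastic work ≈ ½ × (Pplat − PEEP) × Vt = 0.5 × (19.9 − 5) × 0.535 L = 0.5 × 14.9 × 0.535 = 3.986 L·cmH2O.

3.99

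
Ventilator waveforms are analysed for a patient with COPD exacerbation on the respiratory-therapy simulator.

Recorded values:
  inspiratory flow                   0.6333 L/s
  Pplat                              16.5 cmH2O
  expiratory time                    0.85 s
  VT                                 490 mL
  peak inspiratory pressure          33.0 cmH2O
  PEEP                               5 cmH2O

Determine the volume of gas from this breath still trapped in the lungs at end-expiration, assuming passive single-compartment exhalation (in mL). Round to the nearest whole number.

R = (PIP − Pplat)/V̇ = (33.0 − 16.5) / 0.6333 = 16.5/0.6333 = 26.054 cmH2O·s/L.
C = Vt/(Pplat − PEEP) = 490.0 / (16.5 − 5) = 490.0/11.5 = 42.609 mL/cmH2O.
τ = R × C = 26.054 × 0.04261 L/cmH2O = 1.11 s.
Fraction remaining = e^(−Te/τ) = e^(−0.85/1.11) = 0.465.
Trapped volume = 490.0 × 0.465 = 227.85 mL.

228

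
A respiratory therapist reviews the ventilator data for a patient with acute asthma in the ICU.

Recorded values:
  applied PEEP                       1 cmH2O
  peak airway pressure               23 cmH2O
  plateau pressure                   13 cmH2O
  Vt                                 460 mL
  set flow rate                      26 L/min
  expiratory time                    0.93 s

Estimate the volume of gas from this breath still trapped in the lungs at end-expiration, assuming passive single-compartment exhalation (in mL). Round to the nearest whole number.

161

Flow: 26 L/min ÷ 60 = 0.4333 L/s.
R = (PIP − Pplat)/V̇ = (23 − 13) / 0.4333 = 10.0/0.4333 = 23.079 cmH2O·s/L.
C = Vt/(Pplat − PEEP) = 460.0 / (13 − 1) = 460.0/12.0 = 38.333 mL/cmH2O.
τ = R × C = 23.079 × 0.03833 L/cmH2O = 0.8846 s.
Fraction remaining = e^(−Te/τ) = e^(−0.93/0.8846) = 0.3495.
Trapped volume = 460.0 × 0.3495 = 160.77 mL.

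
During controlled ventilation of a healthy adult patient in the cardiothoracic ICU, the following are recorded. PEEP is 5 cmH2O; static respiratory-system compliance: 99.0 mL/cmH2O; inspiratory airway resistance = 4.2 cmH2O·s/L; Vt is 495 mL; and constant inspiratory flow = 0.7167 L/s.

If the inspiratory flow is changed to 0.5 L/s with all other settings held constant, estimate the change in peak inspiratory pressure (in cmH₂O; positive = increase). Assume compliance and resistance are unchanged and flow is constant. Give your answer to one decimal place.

PIP = Vt/C + R·V̇ + PEEP (constant-flow equation of motion).
Only the resistive term changes: ΔPIP = R × ΔV̇ = 4.2 × (0.5 − 0.7167) = 4.2 × -0.2167 = -0.9101 cmH2O.

-0.9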